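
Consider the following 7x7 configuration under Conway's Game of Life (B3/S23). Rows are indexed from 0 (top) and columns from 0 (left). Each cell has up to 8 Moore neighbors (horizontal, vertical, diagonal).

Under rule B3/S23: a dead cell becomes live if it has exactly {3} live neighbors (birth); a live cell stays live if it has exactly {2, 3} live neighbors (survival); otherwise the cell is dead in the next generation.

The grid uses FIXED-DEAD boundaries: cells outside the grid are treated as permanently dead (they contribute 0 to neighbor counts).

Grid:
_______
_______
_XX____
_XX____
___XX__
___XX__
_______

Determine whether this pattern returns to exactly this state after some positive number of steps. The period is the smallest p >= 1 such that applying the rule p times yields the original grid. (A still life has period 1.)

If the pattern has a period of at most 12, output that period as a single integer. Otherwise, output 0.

Simulating and comparing each generation to the original:
Gen 0 (original, given above): 8 live cells
Gen 1: 6 live cells, differs from original
Gen 2: 8 live cells, MATCHES original -> period = 2

Answer: 2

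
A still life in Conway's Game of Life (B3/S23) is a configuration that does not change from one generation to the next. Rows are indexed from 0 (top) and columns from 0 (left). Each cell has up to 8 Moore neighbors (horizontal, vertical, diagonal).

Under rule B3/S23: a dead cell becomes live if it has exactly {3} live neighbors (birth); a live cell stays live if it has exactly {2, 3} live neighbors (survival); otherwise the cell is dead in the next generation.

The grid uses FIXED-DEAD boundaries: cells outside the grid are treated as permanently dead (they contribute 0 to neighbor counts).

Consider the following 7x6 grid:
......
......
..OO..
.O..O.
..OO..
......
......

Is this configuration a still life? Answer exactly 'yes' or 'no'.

Answer: yes

Derivation:
Compute generation 1 and compare to generation 0 (given above):
Generation 1:
......
......
..OO..
.O..O.
..OO..
......
......
The grids are IDENTICAL -> still life.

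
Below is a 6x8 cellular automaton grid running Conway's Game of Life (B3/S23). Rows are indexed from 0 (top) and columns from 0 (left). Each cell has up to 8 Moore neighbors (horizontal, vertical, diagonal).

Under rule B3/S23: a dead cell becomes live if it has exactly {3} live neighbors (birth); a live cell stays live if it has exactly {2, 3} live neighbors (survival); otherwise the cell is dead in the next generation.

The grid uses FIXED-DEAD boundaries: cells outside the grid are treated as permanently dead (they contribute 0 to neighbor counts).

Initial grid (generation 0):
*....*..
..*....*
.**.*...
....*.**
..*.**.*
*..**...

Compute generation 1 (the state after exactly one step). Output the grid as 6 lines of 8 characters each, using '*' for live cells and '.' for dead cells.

Simulating step by step:
Generation 0 (given above): 17 live cells
Generation 1: 16 live cells
(generation 1 grid is the final answer)

Answer: ........
..**....
.**..***
.**.*.**
.......*
...***..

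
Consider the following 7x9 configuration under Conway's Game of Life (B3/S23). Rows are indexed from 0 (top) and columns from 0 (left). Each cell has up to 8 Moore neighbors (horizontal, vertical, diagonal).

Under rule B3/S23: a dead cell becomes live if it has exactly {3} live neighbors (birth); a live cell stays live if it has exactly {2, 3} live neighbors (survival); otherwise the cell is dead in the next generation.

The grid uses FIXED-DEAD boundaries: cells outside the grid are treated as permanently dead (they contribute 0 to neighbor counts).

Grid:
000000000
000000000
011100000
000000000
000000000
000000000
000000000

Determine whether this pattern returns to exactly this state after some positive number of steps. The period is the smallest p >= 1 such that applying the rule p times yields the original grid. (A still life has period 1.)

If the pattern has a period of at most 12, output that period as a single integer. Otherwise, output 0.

Answer: 2

Derivation:
Simulating and comparing each generation to the original:
Gen 0 (original, given above): 3 live cells
Gen 1: 3 live cells, differs from original
Gen 2: 3 live cells, MATCHES original -> period = 2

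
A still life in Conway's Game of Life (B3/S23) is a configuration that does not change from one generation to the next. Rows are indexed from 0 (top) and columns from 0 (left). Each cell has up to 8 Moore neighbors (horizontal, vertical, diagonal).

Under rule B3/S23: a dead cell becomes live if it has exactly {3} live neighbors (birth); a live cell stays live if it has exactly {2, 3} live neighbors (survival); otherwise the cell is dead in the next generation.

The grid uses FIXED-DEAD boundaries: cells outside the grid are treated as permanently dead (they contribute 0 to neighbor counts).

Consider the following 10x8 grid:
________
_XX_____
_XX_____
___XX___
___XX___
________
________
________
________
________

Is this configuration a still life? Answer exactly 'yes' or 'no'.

Compute generation 1 and compare to generation 0 (given above):
Generation 1:
________
_XX_____
_X______
____X___
___XX___
________
________
________
________
________
Cell (2,2) differs: gen0=1 vs gen1=0 -> NOT a still life.

Answer: no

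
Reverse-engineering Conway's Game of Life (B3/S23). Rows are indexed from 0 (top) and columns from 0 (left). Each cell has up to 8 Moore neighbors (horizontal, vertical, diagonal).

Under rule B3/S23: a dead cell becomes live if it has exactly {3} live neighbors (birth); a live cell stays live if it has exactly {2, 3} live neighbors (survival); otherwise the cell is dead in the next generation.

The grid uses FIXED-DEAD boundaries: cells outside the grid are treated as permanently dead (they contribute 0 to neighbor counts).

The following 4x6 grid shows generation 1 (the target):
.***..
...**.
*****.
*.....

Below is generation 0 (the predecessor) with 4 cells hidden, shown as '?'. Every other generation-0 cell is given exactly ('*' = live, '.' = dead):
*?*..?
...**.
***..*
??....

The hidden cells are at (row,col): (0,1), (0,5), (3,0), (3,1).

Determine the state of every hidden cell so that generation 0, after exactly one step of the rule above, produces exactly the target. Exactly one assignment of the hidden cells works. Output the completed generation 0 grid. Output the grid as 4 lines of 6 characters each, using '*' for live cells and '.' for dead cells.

Answer: ***...
...**.
***..*
*.....

Derivation:
Hidden generation-0 cells (in order): (0,1), (0,5), (3,0), (3,1).
A hidden cell only influences target cells in its own 3x3 neighborhood. Try each of the 2^4 = 16 assignments, step the completed generation 0 forward once under B3/S23, and compare with the target:
  (0,1)=. (0,5)=. (3,0)=. (3,1)=. -> step gives (0,1)='.' but target has '*' -> reject
  (0,1)=. (0,5)=. (3,0)=. (3,1)=* -> step gives (0,1)='.' but target has '*' -> reject
  (0,1)=. (0,5)=. (3,0)=* (3,1)=. -> step gives (0,1)='.' but target has '*' -> reject
  (0,1)=. (0,5)=. (3,0)=* (3,1)=* -> step gives (0,1)='.' but target has '*' -> reject
  (0,1)=. (0,5)=* (3,0)=. (3,1)=. -> step gives (0,1)='.' but target has '*' -> reject
  (0,1)=. (0,5)=* (3,0)=. (3,1)=* -> step gives (0,1)='.' but target has '*' -> reject
  (0,1)=. (0,5)=* (3,0)=* (3,1)=. -> step gives (0,1)='.' but target has '*' -> reject
  (0,1)=. (0,5)=* (3,0)=* (3,1)=* -> step gives (0,1)='.' but target has '*' -> reject
  (0,1)=* (0,5)=. (3,0)=. (3,1)=. -> step gives (2,0)='.' but target has '*' -> reject
  (0,1)=* (0,5)=. (3,0)=. (3,1)=* -> step gives (3,1)='*' but target has '.' -> reject
  (0,1)=* (0,5)=. (3,0)=* (3,1)=. -> step reproduces the target at every cell -> ACCEPT
  (0,1)=* (0,5)=. (3,0)=* (3,1)=* -> step gives (2,1)='.' but target has '*' -> reject
  (0,1)=* (0,5)=* (3,0)=. (3,1)=. -> step gives (0,4)='*' but target has '.' -> reject
  (0,1)=* (0,5)=* (3,0)=. (3,1)=* -> step gives (0,4)='*' but target has '.' -> reject
  (0,1)=* (0,5)=* (3,0)=* (3,1)=. -> step gives (0,4)='*' but target has '.' -> reject
  (0,1)=* (0,5)=* (3,0)=* (3,1)=* -> step gives (0,4)='*' but target has '.' -> reject
Unique solution: (0,1)=live, (0,5)=dead, (3,0)=live, (3,1)=dead.
Check: live-neighbor counts of every cell in the completed generation 0:
122321
465322
232331
242111
Applying B3/S23 to generation 0 with these counts gives:
.***..
...**.
*****.
*.....
which matches the target exactly.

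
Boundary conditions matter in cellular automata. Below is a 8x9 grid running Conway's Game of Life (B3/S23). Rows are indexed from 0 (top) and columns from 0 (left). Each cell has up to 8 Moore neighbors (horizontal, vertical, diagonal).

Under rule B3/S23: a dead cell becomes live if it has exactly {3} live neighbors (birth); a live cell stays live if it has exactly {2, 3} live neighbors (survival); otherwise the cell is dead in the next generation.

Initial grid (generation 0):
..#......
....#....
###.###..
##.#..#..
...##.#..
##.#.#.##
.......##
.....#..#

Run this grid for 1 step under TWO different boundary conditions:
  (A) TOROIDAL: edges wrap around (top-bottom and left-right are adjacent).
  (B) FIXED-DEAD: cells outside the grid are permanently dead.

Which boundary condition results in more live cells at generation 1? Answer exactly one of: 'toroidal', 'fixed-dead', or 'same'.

Under TOROIDAL boundary, generation 1:
.........
..#.#....
#.#.#.#..
#.....##.
...#..#..
#.##.#...
....#....
.......##
Population = 18

Under FIXED-DEAD boundary, generation 1:
.........
..#.#....
#.#.#.#..
#.....##.
...#..#..
..##.#..#
....#....
.......##
Population = 18

Comparison: toroidal=18, fixed-dead=18 -> same

Answer: same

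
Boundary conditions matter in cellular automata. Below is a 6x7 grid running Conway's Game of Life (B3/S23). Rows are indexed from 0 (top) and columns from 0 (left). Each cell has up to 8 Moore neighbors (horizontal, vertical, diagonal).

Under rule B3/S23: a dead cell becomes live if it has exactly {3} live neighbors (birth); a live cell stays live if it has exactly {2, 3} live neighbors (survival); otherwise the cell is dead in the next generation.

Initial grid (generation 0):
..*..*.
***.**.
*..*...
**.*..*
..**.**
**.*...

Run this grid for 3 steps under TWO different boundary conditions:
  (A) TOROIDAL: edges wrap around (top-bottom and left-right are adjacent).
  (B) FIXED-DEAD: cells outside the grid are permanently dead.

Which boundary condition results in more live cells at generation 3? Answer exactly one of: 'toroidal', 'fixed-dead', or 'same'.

Under TOROIDAL boundary, generation 3:
.***.*.
.*.*.*.
...*.*.
.*.*.*.
**.*.*.
*....*.
Population = 18

Under FIXED-DEAD boundary, generation 3:
.**....
*..*...
.*.*...
**.**..
.*...*.
.*****.
Population = 17

Comparison: toroidal=18, fixed-dead=17 -> toroidal

Answer: toroidal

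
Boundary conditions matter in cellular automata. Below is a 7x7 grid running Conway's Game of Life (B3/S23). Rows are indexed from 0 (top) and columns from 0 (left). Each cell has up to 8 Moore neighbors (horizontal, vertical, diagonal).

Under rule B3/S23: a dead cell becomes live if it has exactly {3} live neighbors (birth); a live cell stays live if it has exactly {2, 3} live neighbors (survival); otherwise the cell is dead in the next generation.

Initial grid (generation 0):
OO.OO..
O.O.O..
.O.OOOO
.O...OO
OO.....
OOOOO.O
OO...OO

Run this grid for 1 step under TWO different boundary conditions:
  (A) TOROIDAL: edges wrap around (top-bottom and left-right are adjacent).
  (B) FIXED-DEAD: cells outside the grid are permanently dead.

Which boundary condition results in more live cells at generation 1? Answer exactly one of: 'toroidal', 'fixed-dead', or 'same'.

Under TOROIDAL boundary, generation 1:
...OO..
.......
.O.O...
.O.....
...OO..
...OO..
.......
Population = 9

Under FIXED-DEAD boundary, generation 1:
OOOOO..
O......
OO.O..O
.O....O
...OO.O
...OO.O
O..OOOO
Population = 23

Comparison: toroidal=9, fixed-dead=23 -> fixed-dead

Answer: fixed-dead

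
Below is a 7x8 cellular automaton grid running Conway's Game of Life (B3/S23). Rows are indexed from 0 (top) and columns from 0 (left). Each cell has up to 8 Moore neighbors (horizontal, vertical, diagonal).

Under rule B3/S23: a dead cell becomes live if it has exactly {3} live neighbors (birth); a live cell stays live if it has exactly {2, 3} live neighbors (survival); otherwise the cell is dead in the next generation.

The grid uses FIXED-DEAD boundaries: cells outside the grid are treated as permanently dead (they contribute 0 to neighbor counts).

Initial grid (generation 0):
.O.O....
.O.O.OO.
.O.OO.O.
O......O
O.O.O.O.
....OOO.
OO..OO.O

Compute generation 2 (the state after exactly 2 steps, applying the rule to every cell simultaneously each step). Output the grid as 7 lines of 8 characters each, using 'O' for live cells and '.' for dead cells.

Answer: ....OO..
OO.O..OO
........
O.......
OOOOO...
...OOOOO
........

Derivation:
Simulating step by step:
Generation 0 (given above): 24 live cells
Generation 1: 25 live cells
....O...
OO.O.OO.
OO.OO.OO
O.O.O.OO
.O.OO.OO
O......O
....O...
Generation 2: 18 live cells
(generation 2 grid is the final answer)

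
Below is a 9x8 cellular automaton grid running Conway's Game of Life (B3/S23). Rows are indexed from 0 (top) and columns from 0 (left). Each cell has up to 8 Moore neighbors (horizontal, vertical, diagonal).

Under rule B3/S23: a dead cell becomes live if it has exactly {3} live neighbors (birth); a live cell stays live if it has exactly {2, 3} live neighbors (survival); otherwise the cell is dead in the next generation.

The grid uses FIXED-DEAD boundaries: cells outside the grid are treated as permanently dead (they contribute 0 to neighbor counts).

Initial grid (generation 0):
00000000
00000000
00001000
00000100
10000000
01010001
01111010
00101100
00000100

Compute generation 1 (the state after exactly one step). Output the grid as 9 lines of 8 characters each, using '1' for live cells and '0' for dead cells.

Simulating step by step:
Generation 0 (given above): 15 live cells
Generation 1: 11 live cells
(generation 1 grid is the final answer)

Answer: 00000000
00000000
00000000
00000000
00000000
11011000
01000010
01100010
00001100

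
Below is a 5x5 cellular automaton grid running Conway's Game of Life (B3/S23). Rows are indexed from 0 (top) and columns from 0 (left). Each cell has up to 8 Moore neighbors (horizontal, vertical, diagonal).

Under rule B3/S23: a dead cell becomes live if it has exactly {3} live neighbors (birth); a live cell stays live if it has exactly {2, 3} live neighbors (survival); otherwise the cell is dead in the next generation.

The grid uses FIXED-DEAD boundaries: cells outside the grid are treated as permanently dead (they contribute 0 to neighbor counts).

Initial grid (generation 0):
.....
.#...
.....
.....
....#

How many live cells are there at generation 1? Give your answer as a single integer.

Simulating step by step:
Generation 0 (given above): 2 live cells
Generation 1: 0 live cells
.....
.....
.....
.....
.....
Population at generation 1: 0

Answer: 0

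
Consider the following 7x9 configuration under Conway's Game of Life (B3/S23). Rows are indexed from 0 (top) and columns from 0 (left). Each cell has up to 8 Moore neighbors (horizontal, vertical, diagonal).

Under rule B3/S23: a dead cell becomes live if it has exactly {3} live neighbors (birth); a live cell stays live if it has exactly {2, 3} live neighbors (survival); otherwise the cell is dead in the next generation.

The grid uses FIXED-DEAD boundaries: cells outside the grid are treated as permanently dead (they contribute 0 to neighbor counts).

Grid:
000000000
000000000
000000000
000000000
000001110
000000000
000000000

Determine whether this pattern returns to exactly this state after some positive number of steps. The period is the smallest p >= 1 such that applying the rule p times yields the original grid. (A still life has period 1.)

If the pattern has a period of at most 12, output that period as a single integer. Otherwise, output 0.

Answer: 2

Derivation:
Simulating and comparing each generation to the original:
Gen 0 (original, given above): 3 live cells
Gen 1: 3 live cells, differs from original
Gen 2: 3 live cells, MATCHES original -> period = 2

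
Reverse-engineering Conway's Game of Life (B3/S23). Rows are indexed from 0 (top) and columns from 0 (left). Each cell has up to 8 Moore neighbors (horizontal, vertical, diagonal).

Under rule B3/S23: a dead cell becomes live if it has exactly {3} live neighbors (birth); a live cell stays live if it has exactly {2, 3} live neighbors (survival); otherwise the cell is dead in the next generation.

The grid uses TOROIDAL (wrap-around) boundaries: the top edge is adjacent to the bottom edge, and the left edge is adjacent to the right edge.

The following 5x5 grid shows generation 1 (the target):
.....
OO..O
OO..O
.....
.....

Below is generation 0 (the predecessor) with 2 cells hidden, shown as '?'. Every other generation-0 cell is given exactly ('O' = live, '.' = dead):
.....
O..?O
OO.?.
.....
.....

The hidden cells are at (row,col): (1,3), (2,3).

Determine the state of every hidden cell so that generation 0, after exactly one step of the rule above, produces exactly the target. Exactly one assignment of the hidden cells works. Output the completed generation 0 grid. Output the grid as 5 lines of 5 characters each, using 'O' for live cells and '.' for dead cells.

Hidden generation-0 cells (in order): (1,3), (2,3).
A hidden cell only influences target cells in its own 3x3 neighborhood. Try each of the 2^2 = 4 assignments, step the completed generation 0 forward once under B3/S23, and compare with the target:
  (1,3)=. (2,3)=. -> step reproduces the target at every cell -> ACCEPT
  (1,3)=. (2,3)=O -> step gives (2,4)='.' but target has 'O' -> reject
  (1,3)=O (2,3)=. -> step gives (0,4)='O' but target has '.' -> reject
  (1,3)=O (2,3)=O -> step gives (0,4)='O' but target has '.' -> reject
Unique solution: (1,3)=dead, (2,3)=dead.
Check: live-neighbor counts of every cell in the completed generation 0:
21012
33112
32113
22101
00000
Applying B3/S23 to generation 0 with these counts gives:
.....
OO..O
OO..O
.....
.....
which matches the target exactly.

Answer: .....
O...O
OO...
.....
.....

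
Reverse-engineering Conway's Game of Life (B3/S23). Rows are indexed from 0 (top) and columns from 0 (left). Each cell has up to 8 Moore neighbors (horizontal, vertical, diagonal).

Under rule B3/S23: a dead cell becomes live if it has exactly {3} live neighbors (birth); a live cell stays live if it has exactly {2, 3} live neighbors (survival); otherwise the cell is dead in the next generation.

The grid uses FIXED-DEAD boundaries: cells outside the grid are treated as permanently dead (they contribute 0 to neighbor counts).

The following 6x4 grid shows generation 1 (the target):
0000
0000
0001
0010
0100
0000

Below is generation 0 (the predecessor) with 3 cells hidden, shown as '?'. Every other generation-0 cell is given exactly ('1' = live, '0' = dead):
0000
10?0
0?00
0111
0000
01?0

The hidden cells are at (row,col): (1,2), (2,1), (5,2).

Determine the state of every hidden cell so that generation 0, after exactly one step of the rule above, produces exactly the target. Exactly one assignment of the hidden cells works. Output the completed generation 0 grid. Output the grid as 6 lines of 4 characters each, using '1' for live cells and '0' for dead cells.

Hidden generation-0 cells (in order): (1,2), (2,1), (5,2).
A hidden cell only influences target cells in its own 3x3 neighborhood. Try each of the 2^3 = 8 assignments, step the completed generation 0 forward once under B3/S23, and compare with the target:
  (1,2)=0 (2,1)=0 (5,2)=0 -> step gives (2,1)='1' but target has '0' -> reject
  (1,2)=0 (2,1)=0 (5,2)=1 -> step gives (2,1)='1' but target has '0' -> reject
  (1,2)=0 (2,1)=1 (5,2)=0 -> step gives (2,0)='1' but target has '0' -> reject
  (1,2)=0 (2,1)=1 (5,2)=1 -> step gives (2,0)='1' but target has '0' -> reject
  (1,2)=1 (2,1)=0 (5,2)=0 -> step reproduces the target at every cell -> ACCEPT
  (1,2)=1 (2,1)=0 (5,2)=1 -> step gives (4,1)='0' but target has '1' -> reject
  (1,2)=1 (2,1)=1 (5,2)=0 -> step gives (1,1)='1' but target has '0' -> reject
  (1,2)=1 (2,1)=1 (5,2)=1 -> step gives (1,1)='1' but target has '0' -> reject
Unique solution: (1,2)=live, (2,1)=dead, (5,2)=dead.
Check: live-neighbor counts of every cell in the completed generation 0:
1211
0201
2443
1121
2342
1010
Applying B3/S23 to generation 0 with these counts gives:
0000
0000
0001
0010
0100
0000
which matches the target exactly.

Answer: 0000
1010
0000
0111
0000
0100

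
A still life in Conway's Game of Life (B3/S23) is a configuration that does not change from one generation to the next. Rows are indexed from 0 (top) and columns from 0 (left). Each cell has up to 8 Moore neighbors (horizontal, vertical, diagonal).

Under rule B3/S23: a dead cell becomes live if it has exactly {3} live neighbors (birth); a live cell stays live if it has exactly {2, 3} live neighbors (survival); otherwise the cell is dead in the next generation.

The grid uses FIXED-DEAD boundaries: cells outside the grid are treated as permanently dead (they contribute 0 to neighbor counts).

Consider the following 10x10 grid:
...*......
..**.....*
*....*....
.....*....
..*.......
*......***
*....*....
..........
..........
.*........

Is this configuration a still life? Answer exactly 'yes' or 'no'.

Answer: no

Derivation:
Compute generation 1 and compare to generation 0 (given above):
Generation 1:
..**......
..***.....
....*.....
..........
........*.
.*......*.
........*.
..........
..........
..........
Cell (0,2) differs: gen0=0 vs gen1=1 -> NOT a still life.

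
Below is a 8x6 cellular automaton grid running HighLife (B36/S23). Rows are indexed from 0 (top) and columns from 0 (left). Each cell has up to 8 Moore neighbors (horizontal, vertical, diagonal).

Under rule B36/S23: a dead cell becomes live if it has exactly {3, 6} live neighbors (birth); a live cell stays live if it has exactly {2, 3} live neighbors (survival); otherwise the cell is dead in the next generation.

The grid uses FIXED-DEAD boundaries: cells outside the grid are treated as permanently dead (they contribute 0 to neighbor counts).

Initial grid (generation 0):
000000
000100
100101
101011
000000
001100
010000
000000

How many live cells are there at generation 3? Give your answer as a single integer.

Answer: 13

Derivation:
Simulating step by step:
Generation 0 (given above): 11 live cells
Generation 1: 14 live cells
000000
000010
011101
010111
011010
001000
001000
000000
Generation 2: 12 live cells
000000
001110
010011
100001
010011
001000
000000
000000
Generation 3: 13 live cells
000100
001111
011001
110000
010011
000000
000000
000000
Population at generation 3: 13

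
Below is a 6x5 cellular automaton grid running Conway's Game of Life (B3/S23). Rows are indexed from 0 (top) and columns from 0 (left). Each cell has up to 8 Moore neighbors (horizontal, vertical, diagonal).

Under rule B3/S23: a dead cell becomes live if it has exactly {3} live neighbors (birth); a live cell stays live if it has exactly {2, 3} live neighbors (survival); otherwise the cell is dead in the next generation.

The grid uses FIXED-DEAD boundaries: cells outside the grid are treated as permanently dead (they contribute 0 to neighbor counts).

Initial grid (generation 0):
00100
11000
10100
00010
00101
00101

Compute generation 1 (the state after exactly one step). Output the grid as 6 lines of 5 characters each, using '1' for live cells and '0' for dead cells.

Simulating step by step:
Generation 0 (given above): 10 live cells
Generation 1: 10 live cells
(generation 1 grid is the final answer)

Answer: 01000
10100
10100
01110
00101
00000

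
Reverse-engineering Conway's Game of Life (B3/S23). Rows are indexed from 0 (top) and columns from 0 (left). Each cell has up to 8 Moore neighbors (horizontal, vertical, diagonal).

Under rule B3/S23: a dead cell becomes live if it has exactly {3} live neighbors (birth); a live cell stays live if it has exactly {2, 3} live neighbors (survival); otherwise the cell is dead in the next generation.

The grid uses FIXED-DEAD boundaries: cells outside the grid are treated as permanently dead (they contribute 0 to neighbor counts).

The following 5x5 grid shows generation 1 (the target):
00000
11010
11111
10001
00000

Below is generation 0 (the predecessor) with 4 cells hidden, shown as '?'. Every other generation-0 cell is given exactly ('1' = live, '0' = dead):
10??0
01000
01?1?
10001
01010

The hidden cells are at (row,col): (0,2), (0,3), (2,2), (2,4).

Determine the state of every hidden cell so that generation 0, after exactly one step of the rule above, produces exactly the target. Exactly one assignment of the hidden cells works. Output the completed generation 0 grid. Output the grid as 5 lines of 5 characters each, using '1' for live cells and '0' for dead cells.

Hidden generation-0 cells (in order): (0,2), (0,3), (2,2), (2,4).
A hidden cell only influences target cells in its own 3x3 neighborhood. Try each of the 2^4 = 16 assignments, step the completed generation 0 forward once under B3/S23, and compare with the target:
  (0,2)=0 (0,3)=0 (2,2)=0 (2,4)=0 -> step gives (1,2)='1' but target has '0' -> reject
  (0,2)=0 (0,3)=0 (2,2)=0 (2,4)=1 -> step gives (1,2)='1' but target has '0' -> reject
  (0,2)=0 (0,3)=0 (2,2)=1 (2,4)=0 -> step gives (1,3)='0' but target has '1' -> reject
  (0,2)=0 (0,3)=0 (2,2)=1 (2,4)=1 -> step reproduces the target at every cell -> ACCEPT
  (0,2)=0 (0,3)=1 (2,2)=0 (2,4)=0 -> step gives (1,3)='0' but target has '1' -> reject
  (0,2)=0 (0,3)=1 (2,2)=0 (2,4)=1 -> step gives (1,4)='1' but target has '0' -> reject
  (0,2)=0 (0,3)=1 (2,2)=1 (2,4)=0 -> step gives (2,4)='0' but target has '1' -> reject
  (0,2)=0 (0,3)=1 (2,2)=1 (2,4)=1 -> step gives (1,3)='0' but target has '1' -> reject
  (0,2)=1 (0,3)=0 (2,2)=0 (2,4)=0 -> step gives (0,1)='1' but target has '0' -> reject
  (0,2)=1 (0,3)=0 (2,2)=0 (2,4)=1 -> step gives (0,1)='1' but target has '0' -> reject
  (0,2)=1 (0,3)=0 (2,2)=1 (2,4)=0 -> step gives (0,1)='1' but target has '0' -> reject
  (0,2)=1 (0,3)=0 (2,2)=1 (2,4)=1 -> step gives (0,1)='1' but target has '0' -> reject
  (0,2)=1 (0,3)=1 (2,2)=0 (2,4)=0 -> step gives (0,1)='1' but target has '0' -> reject
  (0,2)=1 (0,3)=1 (2,2)=0 (2,4)=1 -> step gives (0,1)='1' but target has '0' -> reject
  (0,2)=1 (0,3)=1 (2,2)=1 (2,4)=0 -> step gives (0,1)='1' but target has '0' -> reject
  (0,2)=1 (0,3)=1 (2,2)=1 (2,4)=1 -> step gives (0,1)='1' but target has '0' -> reject
Unique solution: (0,2)=dead, (0,3)=dead, (2,2)=live, (2,4)=live.
Check: live-neighbor counts of every cell in the completed generation 0:
12100
33432
33332
24553
21212
Applying B3/S23 to generation 0 with these counts gives:
00000
11010
11111
10001
00000
which matches the target exactly.

Answer: 10000
01000
01111
10001
01010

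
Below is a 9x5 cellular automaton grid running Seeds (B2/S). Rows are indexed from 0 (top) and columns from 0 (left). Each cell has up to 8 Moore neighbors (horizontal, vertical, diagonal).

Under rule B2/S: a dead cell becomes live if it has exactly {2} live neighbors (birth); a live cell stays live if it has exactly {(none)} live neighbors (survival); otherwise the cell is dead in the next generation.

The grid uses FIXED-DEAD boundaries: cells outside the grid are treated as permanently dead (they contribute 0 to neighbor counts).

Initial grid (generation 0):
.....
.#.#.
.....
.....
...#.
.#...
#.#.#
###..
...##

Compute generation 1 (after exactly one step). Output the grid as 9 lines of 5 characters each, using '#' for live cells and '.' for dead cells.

Answer: ..#..
..#..
..#..
.....
..#..
#...#
.....
.....
#....

Derivation:
Simulating step by step:
Generation 0 (given above): 12 live cells
Generation 1: 7 live cells
(generation 1 grid is the final answer)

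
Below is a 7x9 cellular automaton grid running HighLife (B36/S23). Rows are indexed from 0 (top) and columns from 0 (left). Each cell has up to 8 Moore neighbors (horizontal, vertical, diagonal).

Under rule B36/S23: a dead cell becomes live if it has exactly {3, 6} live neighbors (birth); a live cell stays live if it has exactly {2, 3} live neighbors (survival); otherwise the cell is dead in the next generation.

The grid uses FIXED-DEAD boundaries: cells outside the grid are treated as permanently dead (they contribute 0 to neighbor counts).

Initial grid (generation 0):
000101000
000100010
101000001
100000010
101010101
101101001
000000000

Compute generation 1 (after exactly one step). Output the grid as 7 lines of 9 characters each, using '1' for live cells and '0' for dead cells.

Answer: 000010000
001110000
010000011
100100011
101011101
001111010
000000000

Derivation:
Simulating step by step:
Generation 0 (given above): 19 live cells
Generation 1: 22 live cells
(generation 1 grid is the final answer)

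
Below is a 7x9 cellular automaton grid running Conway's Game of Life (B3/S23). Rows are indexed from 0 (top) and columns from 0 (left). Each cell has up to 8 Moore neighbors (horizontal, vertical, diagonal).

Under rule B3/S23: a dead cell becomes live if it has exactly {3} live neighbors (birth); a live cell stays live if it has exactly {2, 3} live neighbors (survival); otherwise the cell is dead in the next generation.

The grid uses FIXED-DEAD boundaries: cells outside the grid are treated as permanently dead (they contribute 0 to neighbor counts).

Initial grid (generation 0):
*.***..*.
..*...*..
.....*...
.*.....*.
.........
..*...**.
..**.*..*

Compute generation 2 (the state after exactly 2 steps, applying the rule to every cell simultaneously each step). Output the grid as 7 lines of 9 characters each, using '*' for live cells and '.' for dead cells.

Simulating step by step:
Generation 0 (given above): 17 live cells
Generation 1: 19 live cells
.***.....
.**.***..
......*..
.........
......**.
..**..**.
..**..**.
Generation 2: 21 live cells
(generation 2 grid is the final answer)

Answer: .*.***...
.*..***..
......*..
......**.
......**.
..**.*..*
..**..**.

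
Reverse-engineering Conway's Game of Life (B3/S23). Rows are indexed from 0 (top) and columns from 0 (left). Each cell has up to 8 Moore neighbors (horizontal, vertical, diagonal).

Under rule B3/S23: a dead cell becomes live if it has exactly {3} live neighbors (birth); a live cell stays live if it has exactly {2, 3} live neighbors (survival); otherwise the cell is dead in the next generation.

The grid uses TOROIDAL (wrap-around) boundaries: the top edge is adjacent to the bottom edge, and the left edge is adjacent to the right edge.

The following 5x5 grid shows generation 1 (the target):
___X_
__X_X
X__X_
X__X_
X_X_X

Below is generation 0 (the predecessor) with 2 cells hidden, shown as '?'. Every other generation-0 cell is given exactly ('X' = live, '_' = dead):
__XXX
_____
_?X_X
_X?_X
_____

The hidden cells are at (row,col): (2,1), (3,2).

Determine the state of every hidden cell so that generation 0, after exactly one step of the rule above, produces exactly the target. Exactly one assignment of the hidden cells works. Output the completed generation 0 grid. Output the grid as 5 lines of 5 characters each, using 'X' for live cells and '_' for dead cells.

Answer: __XXX
_____
__X_X
_X__X
_____

Derivation:
Hidden generation-0 cells (in order): (2,1), (3,2).
A hidden cell only influences target cells in its own 3x3 neighborhood. Try each of the 2^2 = 4 assignments, step the completed generation 0 forward once under B3/S23, and compare with the target:
  (2,1)=_ (3,2)=_ -> step reproduces the target at every cell -> ACCEPT
  (2,1)=_ (3,2)=X -> step gives (2,1)='X' but target has '_' -> reject
  (2,1)=X (3,2)=_ -> step gives (1,0)='X' but target has '_' -> reject
  (2,1)=X (3,2)=X -> step gives (1,0)='X' but target has '_' -> reject
Unique solution: (2,1)=dead, (3,2)=dead.
Check: live-neighbor counts of every cell in the completed generation 0:
11121
22353
32131
31231
32343
Applying B3/S23 to generation 0 with these counts gives:
___X_
__X_X
X__X_
X__X_
X_X_X
which matches the target exactly.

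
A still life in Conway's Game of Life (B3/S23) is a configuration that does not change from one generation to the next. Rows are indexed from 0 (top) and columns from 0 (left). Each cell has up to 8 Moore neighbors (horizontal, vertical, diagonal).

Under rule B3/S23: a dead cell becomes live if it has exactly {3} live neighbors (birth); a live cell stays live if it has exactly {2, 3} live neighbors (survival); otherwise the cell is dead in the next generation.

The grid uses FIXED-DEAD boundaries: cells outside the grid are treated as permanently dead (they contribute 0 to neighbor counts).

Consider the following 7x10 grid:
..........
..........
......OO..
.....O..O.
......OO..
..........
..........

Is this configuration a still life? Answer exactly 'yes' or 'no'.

Answer: yes

Derivation:
Compute generation 1 and compare to generation 0 (given above):
Generation 1:
..........
..........
......OO..
.....O..O.
......OO..
..........
..........
The grids are IDENTICAL -> still life.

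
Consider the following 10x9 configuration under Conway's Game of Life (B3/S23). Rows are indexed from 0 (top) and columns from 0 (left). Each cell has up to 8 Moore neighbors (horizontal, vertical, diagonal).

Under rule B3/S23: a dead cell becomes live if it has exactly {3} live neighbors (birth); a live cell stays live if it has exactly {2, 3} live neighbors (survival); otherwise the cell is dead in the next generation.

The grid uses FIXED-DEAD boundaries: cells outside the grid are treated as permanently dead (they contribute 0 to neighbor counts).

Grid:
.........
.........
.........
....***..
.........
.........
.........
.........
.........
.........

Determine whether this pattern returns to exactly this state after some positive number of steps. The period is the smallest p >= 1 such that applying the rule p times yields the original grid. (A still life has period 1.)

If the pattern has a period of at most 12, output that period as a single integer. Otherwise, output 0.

Answer: 2

Derivation:
Simulating and comparing each generation to the original:
Gen 0 (original, given above): 3 live cells
Gen 1: 3 live cells, differs from original
Gen 2: 3 live cells, MATCHES original -> period = 2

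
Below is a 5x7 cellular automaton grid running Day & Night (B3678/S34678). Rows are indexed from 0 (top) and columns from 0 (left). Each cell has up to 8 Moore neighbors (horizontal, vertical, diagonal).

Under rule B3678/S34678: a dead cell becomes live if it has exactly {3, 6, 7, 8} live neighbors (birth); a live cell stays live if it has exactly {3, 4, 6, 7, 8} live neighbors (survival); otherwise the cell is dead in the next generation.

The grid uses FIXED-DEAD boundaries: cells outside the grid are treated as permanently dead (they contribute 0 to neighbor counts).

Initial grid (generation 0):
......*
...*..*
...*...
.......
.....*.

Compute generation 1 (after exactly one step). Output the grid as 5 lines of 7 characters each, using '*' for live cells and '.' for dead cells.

Answer: .......
.......
.......
.......
.......

Derivation:
Simulating step by step:
Generation 0 (given above): 5 live cells
Generation 1: 0 live cells
(generation 1 grid is the final answer)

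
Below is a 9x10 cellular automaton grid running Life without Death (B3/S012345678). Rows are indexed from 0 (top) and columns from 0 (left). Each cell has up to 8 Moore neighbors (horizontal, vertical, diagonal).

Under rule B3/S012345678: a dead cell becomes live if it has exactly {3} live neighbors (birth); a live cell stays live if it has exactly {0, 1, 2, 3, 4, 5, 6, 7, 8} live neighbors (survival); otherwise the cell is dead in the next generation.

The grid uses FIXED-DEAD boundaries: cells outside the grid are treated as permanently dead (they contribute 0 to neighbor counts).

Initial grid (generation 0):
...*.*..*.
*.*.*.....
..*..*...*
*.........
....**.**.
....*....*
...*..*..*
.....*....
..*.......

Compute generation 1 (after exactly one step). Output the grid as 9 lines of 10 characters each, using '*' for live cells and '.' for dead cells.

Simulating step by step:
Generation 0 (given above): 21 live cells
Generation 1: 34 live cells
(generation 1 grid is the final answer)

Answer: ...***..*.
***.**....
..**.*...*
*...***.*.
....**.**.
...**.**.*
...****..*
.....*....
..*.......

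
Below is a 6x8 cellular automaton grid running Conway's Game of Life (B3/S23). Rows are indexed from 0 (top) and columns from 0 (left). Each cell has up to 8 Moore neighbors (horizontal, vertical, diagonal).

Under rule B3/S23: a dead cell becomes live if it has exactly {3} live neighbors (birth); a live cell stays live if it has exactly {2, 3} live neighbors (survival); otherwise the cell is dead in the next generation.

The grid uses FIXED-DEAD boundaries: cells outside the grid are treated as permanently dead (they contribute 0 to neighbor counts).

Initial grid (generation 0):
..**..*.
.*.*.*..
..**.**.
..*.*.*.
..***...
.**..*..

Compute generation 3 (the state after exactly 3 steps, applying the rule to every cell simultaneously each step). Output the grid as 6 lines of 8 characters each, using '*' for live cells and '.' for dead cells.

Answer: ..*..*..
*.....*.
****..*.
*..*.*..
..**....
...**...

Derivation:
Simulating step by step:
Generation 0 (given above): 19 live cells
Generation 1: 13 live cells
..***...
.*...*..
.*....*.
.*....*.
....*...
.**.*...
Generation 2: 18 live cells
..***...
.*.***..
***..**.
.....*..
.***.*..
...*....
Generation 3: 16 live cells
(generation 3 grid is the final answer)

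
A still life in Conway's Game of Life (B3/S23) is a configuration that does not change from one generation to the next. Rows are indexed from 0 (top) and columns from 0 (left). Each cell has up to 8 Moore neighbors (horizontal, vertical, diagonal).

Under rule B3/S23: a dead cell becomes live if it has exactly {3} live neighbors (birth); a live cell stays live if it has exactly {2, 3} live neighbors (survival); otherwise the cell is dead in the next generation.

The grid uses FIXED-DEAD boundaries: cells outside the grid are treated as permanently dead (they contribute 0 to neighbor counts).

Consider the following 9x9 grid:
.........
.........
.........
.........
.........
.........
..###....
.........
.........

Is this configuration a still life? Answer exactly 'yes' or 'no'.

Compute generation 1 and compare to generation 0 (given above):
Generation 1:
.........
.........
.........
.........
.........
...#.....
...#.....
...#.....
.........
Cell (5,3) differs: gen0=0 vs gen1=1 -> NOT a still life.

Answer: no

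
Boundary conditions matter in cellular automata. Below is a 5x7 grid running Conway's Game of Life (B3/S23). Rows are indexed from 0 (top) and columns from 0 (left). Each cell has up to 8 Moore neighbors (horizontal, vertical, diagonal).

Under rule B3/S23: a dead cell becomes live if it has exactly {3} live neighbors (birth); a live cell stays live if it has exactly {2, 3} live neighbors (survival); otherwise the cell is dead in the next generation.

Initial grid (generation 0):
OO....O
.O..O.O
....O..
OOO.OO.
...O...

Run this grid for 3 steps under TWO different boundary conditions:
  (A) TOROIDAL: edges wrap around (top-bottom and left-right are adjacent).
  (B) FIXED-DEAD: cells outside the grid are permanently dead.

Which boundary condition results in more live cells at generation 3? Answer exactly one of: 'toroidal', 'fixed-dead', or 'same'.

Answer: toroidal

Derivation:
Under TOROIDAL boundary, generation 3:
.O.O..O
.O..O.O
......O
.OOO.OO
...O..O
Population = 14

Under FIXED-DEAD boundary, generation 3:
.O.....
O.OO...
...OOO.
O..O..O
....OO.
Population = 12

Comparison: toroidal=14, fixed-dead=12 -> toroidal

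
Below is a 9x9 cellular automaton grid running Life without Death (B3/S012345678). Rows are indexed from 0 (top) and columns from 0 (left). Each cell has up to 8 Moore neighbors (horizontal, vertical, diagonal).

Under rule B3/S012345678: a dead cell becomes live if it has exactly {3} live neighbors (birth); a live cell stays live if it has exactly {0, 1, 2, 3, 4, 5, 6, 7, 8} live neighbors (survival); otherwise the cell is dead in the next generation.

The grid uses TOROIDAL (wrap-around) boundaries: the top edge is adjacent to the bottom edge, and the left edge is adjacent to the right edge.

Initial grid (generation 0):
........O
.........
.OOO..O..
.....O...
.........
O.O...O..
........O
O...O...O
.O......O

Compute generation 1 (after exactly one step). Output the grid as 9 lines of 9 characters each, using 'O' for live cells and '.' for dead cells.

Simulating step by step:
Generation 0 (given above): 15 live cells
Generation 1: 22 live cells
(generation 1 grid is the final answer)

Answer: O.......O
..O......
.OOO..O..
..O..O...
.........
O.O...O..
.O.....OO
O...O..OO
.O.....OO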